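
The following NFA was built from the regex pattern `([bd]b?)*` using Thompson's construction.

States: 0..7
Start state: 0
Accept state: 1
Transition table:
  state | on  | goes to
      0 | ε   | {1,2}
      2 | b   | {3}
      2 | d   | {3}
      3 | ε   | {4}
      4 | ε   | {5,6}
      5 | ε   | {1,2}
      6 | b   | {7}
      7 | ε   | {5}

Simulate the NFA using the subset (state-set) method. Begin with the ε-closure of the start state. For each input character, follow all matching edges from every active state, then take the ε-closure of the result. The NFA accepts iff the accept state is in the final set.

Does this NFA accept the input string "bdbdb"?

S₀ = ε-closure({0}) = {0,1,2}
'b' @ 1: {1,2,3,4,5,6}  (accept∈set)
'd' @ 2: {1,2,3,4,5,6}  (accept∈set)
'b' @ 3: {1,2,3,4,5,6,7}  (accept∈set)
'd' @ 4: {1,2,3,4,5,6}  (accept∈set)
'b' @ 5: {1,2,3,4,5,6,7}  (accept∈set)
final: {1,2,3,4,5,6,7}; accept 1 in set

Answer: ACCEPT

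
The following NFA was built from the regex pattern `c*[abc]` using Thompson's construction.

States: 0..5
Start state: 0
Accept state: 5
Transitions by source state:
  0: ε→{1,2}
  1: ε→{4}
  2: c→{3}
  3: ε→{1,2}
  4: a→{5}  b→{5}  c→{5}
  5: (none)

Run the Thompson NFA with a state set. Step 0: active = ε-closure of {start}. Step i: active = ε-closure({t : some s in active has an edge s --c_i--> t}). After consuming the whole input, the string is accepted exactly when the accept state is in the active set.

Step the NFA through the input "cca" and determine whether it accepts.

S₀ = ε-closure({0}) = {0,1,2,4}
'c' @ 1: {1,2,3,4,5}  ✓accept
'c' @ 2: {1,2,3,4,5}  ✓accept
'a' @ 3: {5}  ✓accept
end set {5} — state 5 in

Answer: ACCEPT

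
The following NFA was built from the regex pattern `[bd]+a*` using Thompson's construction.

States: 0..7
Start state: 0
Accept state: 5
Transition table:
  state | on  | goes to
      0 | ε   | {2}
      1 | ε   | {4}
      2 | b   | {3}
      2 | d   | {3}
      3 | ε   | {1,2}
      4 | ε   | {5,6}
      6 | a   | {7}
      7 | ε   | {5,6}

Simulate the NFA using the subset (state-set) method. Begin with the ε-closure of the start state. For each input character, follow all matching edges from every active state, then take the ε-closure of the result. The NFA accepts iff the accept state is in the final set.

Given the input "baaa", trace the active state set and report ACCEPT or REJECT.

start: ε-closure({0}) = {0,2}
'b' @ 1: {1,2,3,4,5,6}  ✓accept
'a' @ 2: {5,6,7}  ✓accept
'a' @ 3: {5,6,7}  ✓accept
'a' @ 4: {5,6,7}  ✓accept
after full input: {5,6,7}  (accept=5 in)

Answer: ACCEPT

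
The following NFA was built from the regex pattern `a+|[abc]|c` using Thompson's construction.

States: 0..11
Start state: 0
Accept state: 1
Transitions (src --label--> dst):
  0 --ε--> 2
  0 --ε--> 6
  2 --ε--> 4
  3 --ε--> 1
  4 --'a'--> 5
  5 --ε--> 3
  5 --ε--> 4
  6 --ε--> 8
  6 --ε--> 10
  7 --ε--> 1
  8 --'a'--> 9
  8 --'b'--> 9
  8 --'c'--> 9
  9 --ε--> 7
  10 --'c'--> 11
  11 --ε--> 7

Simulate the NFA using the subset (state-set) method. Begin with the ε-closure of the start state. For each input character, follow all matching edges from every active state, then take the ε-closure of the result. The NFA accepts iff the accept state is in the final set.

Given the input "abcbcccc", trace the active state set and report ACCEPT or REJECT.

Answer: REJECT

Derivation:
initial (ε-close {0}): {0,2,4,6,8,10}
'a' @ 1: {1,3,4,5,7,9}  (accept∈set)
'b' @ 2: {}  — dead — no transitions
rest 'cbcccc' ignored (set empty)
after full input: {}  (accept=1 not in)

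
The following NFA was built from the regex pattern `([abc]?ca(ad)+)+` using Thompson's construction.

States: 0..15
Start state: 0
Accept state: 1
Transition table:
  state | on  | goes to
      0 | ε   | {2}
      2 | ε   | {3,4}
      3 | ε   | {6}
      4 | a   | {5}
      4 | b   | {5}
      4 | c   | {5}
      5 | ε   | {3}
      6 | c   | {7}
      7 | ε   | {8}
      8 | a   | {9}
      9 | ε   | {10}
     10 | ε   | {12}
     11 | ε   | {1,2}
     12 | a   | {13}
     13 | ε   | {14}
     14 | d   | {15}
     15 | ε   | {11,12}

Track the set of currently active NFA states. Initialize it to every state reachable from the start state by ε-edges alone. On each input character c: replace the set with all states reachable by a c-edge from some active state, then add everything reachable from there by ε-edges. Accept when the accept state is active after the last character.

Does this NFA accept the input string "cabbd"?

initial (ε-close {0}): {0,2,3,4,6}
'c' @ 1: {3,5,6,7,8}
'a' @ 2: {9,10,12}
'b' @ 3: {}  — dead — no transitions
rest 'bd' ignored (set empty)
end set {} — state 1 not in

Answer: REJECT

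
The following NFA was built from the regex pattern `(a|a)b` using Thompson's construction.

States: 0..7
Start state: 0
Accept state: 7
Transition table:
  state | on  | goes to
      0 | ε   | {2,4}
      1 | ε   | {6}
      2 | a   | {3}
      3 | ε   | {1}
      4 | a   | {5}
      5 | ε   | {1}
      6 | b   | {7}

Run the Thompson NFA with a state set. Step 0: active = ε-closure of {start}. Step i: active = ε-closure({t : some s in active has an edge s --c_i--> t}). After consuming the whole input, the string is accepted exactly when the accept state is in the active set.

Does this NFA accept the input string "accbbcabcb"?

start: ε-closure({0}) = {0,2,4}
'a' @ 1: {1,3,5,6}
'c' @ 2: {}  — dead — no transitions
rest 'cbbcabcb' ignored (set empty)
final: {}; accept 7 not in set

Answer: REJECT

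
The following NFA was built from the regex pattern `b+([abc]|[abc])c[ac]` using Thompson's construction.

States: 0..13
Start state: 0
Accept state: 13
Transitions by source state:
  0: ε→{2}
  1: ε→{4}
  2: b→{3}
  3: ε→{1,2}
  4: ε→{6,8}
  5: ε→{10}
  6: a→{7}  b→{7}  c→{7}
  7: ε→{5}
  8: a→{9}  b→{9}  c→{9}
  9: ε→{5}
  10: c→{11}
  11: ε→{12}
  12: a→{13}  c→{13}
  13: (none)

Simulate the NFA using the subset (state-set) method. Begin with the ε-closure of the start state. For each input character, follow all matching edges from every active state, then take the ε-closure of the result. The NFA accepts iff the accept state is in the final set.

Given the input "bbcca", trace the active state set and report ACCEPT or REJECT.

start: ε-closure({0}) = {0,2}
'b' @ 1: {1,2,3,4,6,8}
'b' @ 2: {1,2,3,4,5,6,7,8,9,10}
'c' @ 3: {5,7,9,10,11,12}
'c' @ 4: {11,12,13}  [accepting]
'a' @ 5: {13}  [accepting]
after full input: {13}  (accept=13 in)

Answer: ACCEPT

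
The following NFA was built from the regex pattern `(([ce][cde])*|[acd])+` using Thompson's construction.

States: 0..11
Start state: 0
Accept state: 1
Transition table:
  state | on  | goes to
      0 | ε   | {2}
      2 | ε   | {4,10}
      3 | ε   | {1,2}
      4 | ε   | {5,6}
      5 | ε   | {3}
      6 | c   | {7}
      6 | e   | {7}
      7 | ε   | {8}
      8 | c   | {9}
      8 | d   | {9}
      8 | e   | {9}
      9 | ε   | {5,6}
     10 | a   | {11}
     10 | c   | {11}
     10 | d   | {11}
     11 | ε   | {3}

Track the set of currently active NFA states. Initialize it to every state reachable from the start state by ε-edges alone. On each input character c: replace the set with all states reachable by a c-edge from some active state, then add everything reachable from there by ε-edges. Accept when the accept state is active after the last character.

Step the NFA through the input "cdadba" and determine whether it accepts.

initial (ε-close {0}): {0,1,2,3,4,5,6,10}
'c' @ 1: {1,2,3,4,5,6,7,8,10,11}  (accept∈set)
'd' @ 2: {1,2,3,4,5,6,9,10,11}  (accept∈set)
'a' @ 3: {1,2,3,4,5,6,10,11}  (accept∈set)
'd' @ 4: {1,2,3,4,5,6,10,11}  (accept∈set)
'b' @ 5: {}  — dead — no transitions
rest 'a' ignored (set empty)
final: {}; accept 1 not in set

Answer: REJECT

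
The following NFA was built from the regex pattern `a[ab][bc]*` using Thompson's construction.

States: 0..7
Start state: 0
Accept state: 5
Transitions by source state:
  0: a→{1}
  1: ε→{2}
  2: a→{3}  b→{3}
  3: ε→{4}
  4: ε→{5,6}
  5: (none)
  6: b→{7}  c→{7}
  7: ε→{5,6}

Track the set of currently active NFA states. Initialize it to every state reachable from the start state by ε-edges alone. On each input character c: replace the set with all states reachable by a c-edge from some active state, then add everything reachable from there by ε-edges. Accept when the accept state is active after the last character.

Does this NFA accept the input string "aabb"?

Answer: ACCEPT

Derivation:
initial (ε-close {0}): {0}
'a' @ 1: {1,2}
'a' @ 2: {3,4,5,6}  ✓accept
'b' @ 3: {5,6,7}  ✓accept
'b' @ 4: {5,6,7}  ✓accept
final: {5,6,7}; accept 5 in set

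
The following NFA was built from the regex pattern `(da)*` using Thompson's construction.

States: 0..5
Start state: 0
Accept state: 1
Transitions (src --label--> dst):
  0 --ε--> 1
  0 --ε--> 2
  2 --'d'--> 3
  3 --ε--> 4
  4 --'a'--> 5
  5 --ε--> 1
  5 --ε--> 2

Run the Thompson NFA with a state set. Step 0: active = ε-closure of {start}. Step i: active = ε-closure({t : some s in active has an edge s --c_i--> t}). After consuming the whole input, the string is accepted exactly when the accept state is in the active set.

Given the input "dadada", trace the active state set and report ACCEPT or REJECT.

start: ε-closure({0}) = {0,1,2}
'd' @ 1: {3,4}
'a' @ 2: {1,2,5}  [accepting]
'd' @ 3: {3,4}
'a' @ 4: {1,2,5}  [accepting]
'd' @ 5: {3,4}
'a' @ 6: {1,2,5}  [accepting]
end set {1,2,5} — state 1 in

Answer: ACCEPT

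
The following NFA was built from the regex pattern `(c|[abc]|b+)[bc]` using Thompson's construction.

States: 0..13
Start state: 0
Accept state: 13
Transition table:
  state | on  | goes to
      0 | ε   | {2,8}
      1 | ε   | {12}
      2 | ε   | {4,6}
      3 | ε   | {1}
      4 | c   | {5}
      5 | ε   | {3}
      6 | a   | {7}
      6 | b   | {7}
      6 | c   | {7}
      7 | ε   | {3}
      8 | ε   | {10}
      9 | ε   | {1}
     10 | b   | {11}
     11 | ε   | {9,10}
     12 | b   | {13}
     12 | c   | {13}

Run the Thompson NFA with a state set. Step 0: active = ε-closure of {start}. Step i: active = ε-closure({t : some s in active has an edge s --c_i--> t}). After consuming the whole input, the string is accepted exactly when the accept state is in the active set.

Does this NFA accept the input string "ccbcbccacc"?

start: ε-closure({0}) = {0,2,4,6,8,10}
'c' @ 1: {1,3,5,7,12}
'c' @ 2: {13}  [accepting]
'b' @ 3: {}  — state set empty
rest 'cbccacc' ignored (set empty)
end set {} — state 13 not in

Answer: REJECT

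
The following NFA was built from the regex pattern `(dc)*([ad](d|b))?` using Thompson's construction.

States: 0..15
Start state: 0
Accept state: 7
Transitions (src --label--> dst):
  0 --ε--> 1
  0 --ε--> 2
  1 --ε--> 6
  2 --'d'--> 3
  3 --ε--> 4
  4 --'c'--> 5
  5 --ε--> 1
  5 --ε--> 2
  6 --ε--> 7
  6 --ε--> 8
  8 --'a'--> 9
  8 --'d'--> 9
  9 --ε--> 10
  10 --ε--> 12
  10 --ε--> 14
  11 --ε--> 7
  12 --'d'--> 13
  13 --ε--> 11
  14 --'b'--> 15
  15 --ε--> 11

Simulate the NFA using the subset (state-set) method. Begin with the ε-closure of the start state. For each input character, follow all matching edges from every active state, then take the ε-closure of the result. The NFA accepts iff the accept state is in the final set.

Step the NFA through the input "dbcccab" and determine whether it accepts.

S₀ = ε-closure({0}) = {0,1,2,6,7,8}
'd' @ 1: {3,4,9,10,12,14}
'b' @ 2: {7,11,15}  ✓accept
'c' @ 3: {}  — dead — no transitions
rest 'ccab' ignored (set empty)
end set {} — state 7 not in

Answer: REJECT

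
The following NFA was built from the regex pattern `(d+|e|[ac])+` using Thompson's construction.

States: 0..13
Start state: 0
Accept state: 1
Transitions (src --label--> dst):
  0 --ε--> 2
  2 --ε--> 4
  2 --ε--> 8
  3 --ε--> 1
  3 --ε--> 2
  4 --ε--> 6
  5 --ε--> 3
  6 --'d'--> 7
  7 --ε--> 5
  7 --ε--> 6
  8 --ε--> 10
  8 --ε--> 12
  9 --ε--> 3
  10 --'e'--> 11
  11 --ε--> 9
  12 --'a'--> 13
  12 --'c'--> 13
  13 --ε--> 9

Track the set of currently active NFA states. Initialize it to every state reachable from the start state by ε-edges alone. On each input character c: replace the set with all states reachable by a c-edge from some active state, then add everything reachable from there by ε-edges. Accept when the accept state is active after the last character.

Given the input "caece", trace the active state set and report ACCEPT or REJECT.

start: ε-closure({0}) = {0,2,4,6,8,10,12}
'c' @ 1: {1,2,3,4,6,8,9,10,12,13}  ✓accept
'a' @ 2: {1,2,3,4,6,8,9,10,12,13}  ✓accept
'e' @ 3: {1,2,3,4,6,8,9,10,11,12}  ✓accept
'c' @ 4: {1,2,3,4,6,8,9,10,12,13}  ✓accept
'e' @ 5: {1,2,3,4,6,8,9,10,11,12}  ✓accept
after full input: {1,2,3,4,6,8,9,10,11,12}  (accept=1 in)

Answer: ACCEPT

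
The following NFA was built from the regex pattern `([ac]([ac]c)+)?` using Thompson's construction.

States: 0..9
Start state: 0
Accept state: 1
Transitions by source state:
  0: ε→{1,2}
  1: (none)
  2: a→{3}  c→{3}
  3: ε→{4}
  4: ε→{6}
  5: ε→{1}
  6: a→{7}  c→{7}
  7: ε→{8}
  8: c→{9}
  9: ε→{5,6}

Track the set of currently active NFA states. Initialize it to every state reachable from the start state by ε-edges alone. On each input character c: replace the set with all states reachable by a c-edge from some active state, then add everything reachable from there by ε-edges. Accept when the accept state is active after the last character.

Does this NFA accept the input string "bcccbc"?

S₀ = ε-closure({0}) = {0,1,2}
'b' @ 1: {}  — state set empty
rest 'cccbc' ignored (set empty)
after full input: {}  (accept=1 not in)

Answer: REJECT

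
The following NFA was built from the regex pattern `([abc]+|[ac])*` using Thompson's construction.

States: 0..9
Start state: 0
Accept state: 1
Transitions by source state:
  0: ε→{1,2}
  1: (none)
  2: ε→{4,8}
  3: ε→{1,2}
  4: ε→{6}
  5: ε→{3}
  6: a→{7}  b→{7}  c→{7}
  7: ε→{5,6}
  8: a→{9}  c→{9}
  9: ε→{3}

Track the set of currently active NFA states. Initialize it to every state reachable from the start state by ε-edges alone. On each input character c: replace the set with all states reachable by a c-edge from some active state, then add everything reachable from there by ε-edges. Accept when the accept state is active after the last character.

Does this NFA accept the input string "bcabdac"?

start: ε-closure({0}) = {0,1,2,4,6,8}
'b' @ 1: {1,2,3,4,5,6,7,8}  (accept∈set)
'c' @ 2: {1,2,3,4,5,6,7,8,9}  (accept∈set)
'a' @ 3: {1,2,3,4,5,6,7,8,9}  (accept∈set)
'b' @ 4: {1,2,3,4,5,6,7,8}  (accept∈set)
'd' @ 5: {}  — dead — no transitions
rest 'ac' ignored (set empty)
final: {}; accept 1 not in set

Answer: REJECT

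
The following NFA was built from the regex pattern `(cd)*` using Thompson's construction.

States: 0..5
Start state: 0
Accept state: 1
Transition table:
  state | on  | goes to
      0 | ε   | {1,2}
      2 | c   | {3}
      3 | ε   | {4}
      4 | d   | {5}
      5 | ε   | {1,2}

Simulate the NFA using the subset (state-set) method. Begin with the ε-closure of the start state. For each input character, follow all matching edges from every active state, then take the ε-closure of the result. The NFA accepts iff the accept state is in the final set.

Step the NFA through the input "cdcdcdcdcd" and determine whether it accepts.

Answer: ACCEPT

Derivation:
start: ε-closure({0}) = {0,1,2}
'c' @ 1: {3,4}
'd' @ 2: {1,2,5}  [accepting]
'c' @ 3: {3,4}
'd' @ 4: {1,2,5}  [accepting]
'c' @ 5: {3,4}
'd' @ 6: {1,2,5}  [accepting]
'c' @ 7: {3,4}
'd' @ 8: {1,2,5}  [accepting]
'c' @ 9: {3,4}
'd' @ 10: {1,2,5}  [accepting]
final: {1,2,5}; accept 1 in set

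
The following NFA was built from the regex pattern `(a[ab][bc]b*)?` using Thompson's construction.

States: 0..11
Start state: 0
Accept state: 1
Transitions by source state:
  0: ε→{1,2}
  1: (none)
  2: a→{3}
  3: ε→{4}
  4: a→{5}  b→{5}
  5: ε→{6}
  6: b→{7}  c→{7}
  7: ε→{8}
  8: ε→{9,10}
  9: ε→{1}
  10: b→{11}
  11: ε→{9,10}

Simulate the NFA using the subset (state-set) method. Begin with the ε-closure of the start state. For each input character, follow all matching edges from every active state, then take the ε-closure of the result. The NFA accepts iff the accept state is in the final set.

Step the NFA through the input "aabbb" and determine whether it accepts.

Answer: ACCEPT

Derivation:
initial (ε-close {0}): {0,1,2}
'a' @ 1: {3,4}
'a' @ 2: {5,6}
'b' @ 3: {1,7,8,9,10}  [accepting]
'b' @ 4: {1,9,10,11}  [accepting]
'b' @ 5: {1,9,10,11}  [accepting]
final: {1,9,10,11}; accept 1 in set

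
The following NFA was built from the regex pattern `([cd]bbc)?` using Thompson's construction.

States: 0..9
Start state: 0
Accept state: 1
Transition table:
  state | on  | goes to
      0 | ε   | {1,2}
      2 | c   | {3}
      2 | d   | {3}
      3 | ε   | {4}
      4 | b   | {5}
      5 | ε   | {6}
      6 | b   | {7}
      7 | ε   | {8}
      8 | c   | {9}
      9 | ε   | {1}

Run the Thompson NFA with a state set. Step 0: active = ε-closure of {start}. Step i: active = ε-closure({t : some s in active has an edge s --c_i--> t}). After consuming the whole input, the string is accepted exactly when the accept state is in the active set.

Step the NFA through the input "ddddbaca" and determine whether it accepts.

Answer: REJECT

Derivation:
start: ε-closure({0}) = {0,1,2}
'd' @ 1: {3,4}
'd' @ 2: {}  — dead — no transitions
rest 'ddbaca' ignored (set empty)
after full input: {}  (accept=1 not in)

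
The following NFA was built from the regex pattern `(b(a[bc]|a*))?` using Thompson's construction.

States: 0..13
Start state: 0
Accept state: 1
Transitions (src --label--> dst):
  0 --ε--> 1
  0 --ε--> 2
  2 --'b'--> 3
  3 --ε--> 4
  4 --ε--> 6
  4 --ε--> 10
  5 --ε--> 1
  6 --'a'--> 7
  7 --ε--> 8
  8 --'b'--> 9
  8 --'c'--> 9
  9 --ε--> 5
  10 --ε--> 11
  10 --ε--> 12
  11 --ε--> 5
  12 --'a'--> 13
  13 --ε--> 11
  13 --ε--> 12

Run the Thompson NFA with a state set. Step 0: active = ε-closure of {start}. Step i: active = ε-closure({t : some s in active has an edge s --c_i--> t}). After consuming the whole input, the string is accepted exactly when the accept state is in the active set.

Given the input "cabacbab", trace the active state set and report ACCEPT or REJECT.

Answer: REJECT

Trace:
S₀ = ε-closure({0}) = {0,1,2}
'c' @ 1: {}  — state set empty
rest 'abacbab' ignored (set empty)
after full input: {}  (accept=1 not in)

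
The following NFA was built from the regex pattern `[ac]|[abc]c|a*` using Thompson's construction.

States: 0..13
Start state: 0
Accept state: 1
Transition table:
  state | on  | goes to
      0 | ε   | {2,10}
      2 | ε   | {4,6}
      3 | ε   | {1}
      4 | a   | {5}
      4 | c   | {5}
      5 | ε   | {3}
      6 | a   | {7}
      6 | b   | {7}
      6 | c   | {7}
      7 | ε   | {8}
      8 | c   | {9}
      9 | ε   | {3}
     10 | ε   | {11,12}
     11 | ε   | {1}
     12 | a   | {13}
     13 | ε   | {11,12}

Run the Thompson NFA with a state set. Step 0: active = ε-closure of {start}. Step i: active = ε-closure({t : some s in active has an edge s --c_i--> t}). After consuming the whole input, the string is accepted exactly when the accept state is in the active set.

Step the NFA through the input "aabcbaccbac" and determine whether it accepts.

Answer: REJECT

Steps:
start: ε-closure({0}) = {0,1,2,4,6,10,11,12}
'a' @ 1: {1,3,5,7,8,11,12,13}  (accept∈set)
'a' @ 2: {1,11,12,13}  (accept∈set)
'b' @ 3: {}  — no active states
rest 'cbaccbac' ignored (set empty)
end set {} — state 1 not in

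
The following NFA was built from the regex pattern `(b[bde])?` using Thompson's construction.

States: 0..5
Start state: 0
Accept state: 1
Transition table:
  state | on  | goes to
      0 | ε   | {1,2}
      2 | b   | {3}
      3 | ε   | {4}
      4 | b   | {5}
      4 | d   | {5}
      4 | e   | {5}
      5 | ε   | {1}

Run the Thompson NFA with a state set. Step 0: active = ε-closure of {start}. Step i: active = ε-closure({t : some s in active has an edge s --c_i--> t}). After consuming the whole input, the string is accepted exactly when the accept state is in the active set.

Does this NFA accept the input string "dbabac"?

Answer: REJECT

Derivation:
S₀ = ε-closure({0}) = {0,1,2}
'd' @ 1: {}  — no active states
rest 'babac' ignored (set empty)
end set {} — state 1 not in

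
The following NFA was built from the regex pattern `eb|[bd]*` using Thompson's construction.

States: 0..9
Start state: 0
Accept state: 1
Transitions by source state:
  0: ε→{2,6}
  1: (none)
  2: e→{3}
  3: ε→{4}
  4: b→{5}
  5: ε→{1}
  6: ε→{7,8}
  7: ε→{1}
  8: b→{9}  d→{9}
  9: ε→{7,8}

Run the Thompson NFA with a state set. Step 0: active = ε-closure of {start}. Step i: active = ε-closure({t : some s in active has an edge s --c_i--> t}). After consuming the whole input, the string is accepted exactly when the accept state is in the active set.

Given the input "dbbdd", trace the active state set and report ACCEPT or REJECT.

Answer: ACCEPT

Derivation:
S₀ = ε-closure({0}) = {0,1,2,6,7,8}
'd' @ 1: {1,7,8,9}  (accept∈set)
'b' @ 2: {1,7,8,9}  (accept∈set)
'b' @ 3: {1,7,8,9}  (accept∈set)
'd' @ 4: {1,7,8,9}  (accept∈set)
'd' @ 5: {1,7,8,9}  (accept∈set)
final: {1,7,8,9}; accept 1 in set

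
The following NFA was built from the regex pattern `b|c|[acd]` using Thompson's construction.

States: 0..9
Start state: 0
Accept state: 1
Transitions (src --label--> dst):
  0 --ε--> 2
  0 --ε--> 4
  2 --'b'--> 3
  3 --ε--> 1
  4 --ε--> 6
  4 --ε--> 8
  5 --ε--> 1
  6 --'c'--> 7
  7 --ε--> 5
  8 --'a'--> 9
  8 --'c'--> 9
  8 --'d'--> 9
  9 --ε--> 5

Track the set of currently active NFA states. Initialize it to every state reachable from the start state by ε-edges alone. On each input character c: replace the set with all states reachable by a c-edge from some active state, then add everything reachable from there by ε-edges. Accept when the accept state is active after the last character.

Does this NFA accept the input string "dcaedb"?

S₀ = ε-closure({0}) = {0,2,4,6,8}
'd' @ 1: {1,5,9}  [accepting]
'c' @ 2: {}  — dead — no transitions
rest 'aedb' ignored (set empty)
after full input: {}  (accept=1 not in)

Answer: REJECT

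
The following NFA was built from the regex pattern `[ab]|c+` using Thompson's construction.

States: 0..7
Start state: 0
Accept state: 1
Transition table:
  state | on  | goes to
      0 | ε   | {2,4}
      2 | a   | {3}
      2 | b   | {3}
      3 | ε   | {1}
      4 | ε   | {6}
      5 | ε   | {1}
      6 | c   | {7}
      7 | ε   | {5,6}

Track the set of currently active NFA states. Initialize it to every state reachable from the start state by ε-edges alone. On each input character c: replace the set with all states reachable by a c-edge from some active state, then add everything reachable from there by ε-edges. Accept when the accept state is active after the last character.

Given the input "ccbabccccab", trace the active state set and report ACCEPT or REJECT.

start: ε-closure({0}) = {0,2,4,6}
'c' @ 1: {1,5,6,7}  (accept∈set)
'c' @ 2: {1,5,6,7}  (accept∈set)
'b' @ 3: {}  — state set empty
rest 'abccccab' ignored (set empty)
final: {}; accept 1 not in set

Answer: REJECT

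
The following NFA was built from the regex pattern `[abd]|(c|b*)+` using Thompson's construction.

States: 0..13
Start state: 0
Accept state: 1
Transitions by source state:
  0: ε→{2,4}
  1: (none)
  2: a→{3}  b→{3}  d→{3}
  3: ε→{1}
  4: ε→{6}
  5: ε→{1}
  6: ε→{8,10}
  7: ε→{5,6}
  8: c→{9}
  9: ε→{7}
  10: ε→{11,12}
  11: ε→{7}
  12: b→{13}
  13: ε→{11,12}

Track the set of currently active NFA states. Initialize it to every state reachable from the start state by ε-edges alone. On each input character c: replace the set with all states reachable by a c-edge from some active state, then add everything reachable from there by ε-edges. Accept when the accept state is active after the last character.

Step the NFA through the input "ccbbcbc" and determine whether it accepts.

Answer: ACCEPT

Derivation:
S₀ = ε-closure({0}) = {0,1,2,4,5,6,7,8,10,11,12}
'c' @ 1: {1,5,6,7,8,9,10,11,12}  ✓accept
'c' @ 2: {1,5,6,7,8,9,10,11,12}  ✓accept
'b' @ 3: {1,5,6,7,8,10,11,12,13}  ✓accept
'b' @ 4: {1,5,6,7,8,10,11,12,13}  ✓accept
'c' @ 5: {1,5,6,7,8,9,10,11,12}  ✓accept
'b' @ 6: {1,5,6,7,8,10,11,12,13}  ✓accept
'c' @ 7: {1,5,6,7,8,9,10,11,12}  ✓accept
end set {1,5,6,7,8,9,10,11,12} — state 1 in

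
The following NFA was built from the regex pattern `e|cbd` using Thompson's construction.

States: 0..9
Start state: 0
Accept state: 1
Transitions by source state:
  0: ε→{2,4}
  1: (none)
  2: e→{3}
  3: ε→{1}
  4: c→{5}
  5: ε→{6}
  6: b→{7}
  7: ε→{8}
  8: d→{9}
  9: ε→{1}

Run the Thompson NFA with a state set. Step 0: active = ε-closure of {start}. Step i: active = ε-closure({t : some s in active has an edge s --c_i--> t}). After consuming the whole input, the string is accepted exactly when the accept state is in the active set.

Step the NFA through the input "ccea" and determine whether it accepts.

S₀ = ε-closure({0}) = {0,2,4}
'c' @ 1: {5,6}
'c' @ 2: {}  — state set empty
rest 'ea' ignored (set empty)
after full input: {}  (accept=1 not in)

Answer: REJECT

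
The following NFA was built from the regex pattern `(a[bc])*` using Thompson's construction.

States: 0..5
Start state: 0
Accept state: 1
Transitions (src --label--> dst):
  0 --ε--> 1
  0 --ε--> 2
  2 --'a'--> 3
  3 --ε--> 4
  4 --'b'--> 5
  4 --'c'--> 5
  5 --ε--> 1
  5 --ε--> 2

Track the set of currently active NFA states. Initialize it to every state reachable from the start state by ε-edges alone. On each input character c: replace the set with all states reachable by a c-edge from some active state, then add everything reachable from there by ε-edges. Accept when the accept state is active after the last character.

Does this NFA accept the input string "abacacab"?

Answer: ACCEPT

Trace:
initial (ε-close {0}): {0,1,2}
'a' @ 1: {3,4}
'b' @ 2: {1,2,5}  (accept∈set)
'a' @ 3: {3,4}
'c' @ 4: {1,2,5}  (accept∈set)
'a' @ 5: {3,4}
'c' @ 6: {1,2,5}  (accept∈set)
'a' @ 7: {3,4}
'b' @ 8: {1,2,5}  (accept∈set)
final: {1,2,5}; accept 1 in set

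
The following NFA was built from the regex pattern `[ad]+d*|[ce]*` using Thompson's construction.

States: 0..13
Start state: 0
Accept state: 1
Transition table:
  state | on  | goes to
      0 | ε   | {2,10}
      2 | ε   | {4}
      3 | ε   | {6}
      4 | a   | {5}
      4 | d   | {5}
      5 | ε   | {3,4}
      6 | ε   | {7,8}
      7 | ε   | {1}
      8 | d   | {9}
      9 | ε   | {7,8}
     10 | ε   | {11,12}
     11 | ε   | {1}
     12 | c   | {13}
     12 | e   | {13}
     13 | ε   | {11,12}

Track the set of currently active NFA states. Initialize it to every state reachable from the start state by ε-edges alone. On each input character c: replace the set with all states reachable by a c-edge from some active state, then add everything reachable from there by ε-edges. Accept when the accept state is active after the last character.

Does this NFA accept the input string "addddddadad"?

S₀ = ε-closure({0}) = {0,1,2,4,10,11,12}
'a' @ 1: {1,3,4,5,6,7,8}  [accepting]
'd' @ 2: {1,3,4,5,6,7,8,9}  [accepting]
'd' @ 3: {1,3,4,5,6,7,8,9}  [accepting]
'd' @ 4: {1,3,4,5,6,7,8,9}  [accepting]
'd' @ 5: {1,3,4,5,6,7,8,9}  [accepting]
'd' @ 6: {1,3,4,5,6,7,8,9}  [accepting]
'd' @ 7: {1,3,4,5,6,7,8,9}  [accepting]
'a' @ 8: {1,3,4,5,6,7,8}  [accepting]
'd' @ 9: {1,3,4,5,6,7,8,9}  [accepting]
'a' @ 10: {1,3,4,5,6,7,8}  [accepting]
'd' @ 11: {1,3,4,5,6,7,8,9}  [accepting]
end set {1,3,4,5,6,7,8,9} — state 1 in

Answer: ACCEPT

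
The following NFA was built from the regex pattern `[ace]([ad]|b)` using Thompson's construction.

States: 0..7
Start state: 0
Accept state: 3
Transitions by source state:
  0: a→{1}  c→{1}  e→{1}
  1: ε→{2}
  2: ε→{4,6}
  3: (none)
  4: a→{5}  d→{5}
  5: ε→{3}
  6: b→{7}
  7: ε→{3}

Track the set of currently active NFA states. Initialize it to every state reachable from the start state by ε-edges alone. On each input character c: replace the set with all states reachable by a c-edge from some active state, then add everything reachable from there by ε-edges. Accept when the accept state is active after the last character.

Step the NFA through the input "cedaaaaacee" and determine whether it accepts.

Answer: REJECT

Derivation:
S₀ = ε-closure({0}) = {0}
'c' @ 1: {1,2,4,6}
'e' @ 2: {}  — dead — no transitions
rest 'daaaaacee' ignored (set empty)
end set {} — state 3 not in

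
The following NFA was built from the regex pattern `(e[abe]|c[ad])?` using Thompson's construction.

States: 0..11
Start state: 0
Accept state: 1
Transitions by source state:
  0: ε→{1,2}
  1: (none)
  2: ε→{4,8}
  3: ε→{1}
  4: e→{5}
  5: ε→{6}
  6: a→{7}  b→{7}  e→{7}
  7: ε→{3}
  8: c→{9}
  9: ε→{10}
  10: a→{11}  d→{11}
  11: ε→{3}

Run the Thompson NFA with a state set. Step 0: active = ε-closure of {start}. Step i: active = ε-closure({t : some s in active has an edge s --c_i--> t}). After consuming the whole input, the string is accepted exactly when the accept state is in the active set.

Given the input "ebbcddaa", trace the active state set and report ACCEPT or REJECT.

Answer: REJECT

Steps:
initial (ε-close {0}): {0,1,2,4,8}
'e' @ 1: {5,6}
'b' @ 2: {1,3,7}  [accepting]
'b' @ 3: {}  — dead — no transitions
rest 'cddaa' ignored (set empty)
after full input: {}  (accept=1 not in)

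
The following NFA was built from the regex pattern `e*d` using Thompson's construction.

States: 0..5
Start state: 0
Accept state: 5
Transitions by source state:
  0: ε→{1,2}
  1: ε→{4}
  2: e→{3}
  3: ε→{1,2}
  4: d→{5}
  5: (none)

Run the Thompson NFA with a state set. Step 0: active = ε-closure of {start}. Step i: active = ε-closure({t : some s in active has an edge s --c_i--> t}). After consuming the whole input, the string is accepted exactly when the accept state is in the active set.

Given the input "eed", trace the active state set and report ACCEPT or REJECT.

S₀ = ε-closure({0}) = {0,1,2,4}
'e' @ 1: {1,2,3,4}
'e' @ 2: {1,2,3,4}
'd' @ 3: {5}  (accept∈set)
end set {5} — state 5 in

Answer: ACCEPT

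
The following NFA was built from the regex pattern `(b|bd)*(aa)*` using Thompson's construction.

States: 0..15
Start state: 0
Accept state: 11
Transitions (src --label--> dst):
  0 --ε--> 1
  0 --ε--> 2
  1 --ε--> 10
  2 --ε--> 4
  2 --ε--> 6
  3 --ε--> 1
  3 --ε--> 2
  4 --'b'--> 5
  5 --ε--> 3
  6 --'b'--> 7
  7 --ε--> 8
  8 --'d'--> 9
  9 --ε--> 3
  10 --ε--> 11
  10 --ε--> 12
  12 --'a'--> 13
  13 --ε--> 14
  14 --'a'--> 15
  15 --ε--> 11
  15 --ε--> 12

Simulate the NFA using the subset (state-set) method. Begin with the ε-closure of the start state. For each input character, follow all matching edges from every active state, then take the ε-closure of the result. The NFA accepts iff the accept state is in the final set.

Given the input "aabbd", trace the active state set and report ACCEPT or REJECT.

Answer: REJECT

Steps:
start: ε-closure({0}) = {0,1,2,4,6,10,11,12}
'a' @ 1: {13,14}
'a' @ 2: {11,12,15}  ✓accept
'b' @ 3: {}  — dead — no transitions
rest 'bd' ignored (set empty)
after full input: {}  (accept=11 not in)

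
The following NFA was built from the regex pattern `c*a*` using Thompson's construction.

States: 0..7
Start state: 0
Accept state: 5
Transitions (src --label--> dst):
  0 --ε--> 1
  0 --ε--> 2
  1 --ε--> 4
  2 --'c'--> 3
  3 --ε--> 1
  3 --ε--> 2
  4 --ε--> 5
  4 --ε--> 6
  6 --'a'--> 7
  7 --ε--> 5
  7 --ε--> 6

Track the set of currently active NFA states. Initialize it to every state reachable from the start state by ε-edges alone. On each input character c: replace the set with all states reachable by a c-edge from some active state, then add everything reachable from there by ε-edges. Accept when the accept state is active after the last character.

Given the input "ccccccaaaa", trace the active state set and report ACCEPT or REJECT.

Answer: ACCEPT

Derivation:
S₀ = ε-closure({0}) = {0,1,2,4,5,6}
'c' @ 1: {1,2,3,4,5,6}  [accepting]
'c' @ 2: {1,2,3,4,5,6}  [accepting]
'c' @ 3: {1,2,3,4,5,6}  [accepting]
'c' @ 4: {1,2,3,4,5,6}  [accepting]
'c' @ 5: {1,2,3,4,5,6}  [accepting]
'c' @ 6: {1,2,3,4,5,6}  [accepting]
'a' @ 7: {5,6,7}  [accepting]
'a' @ 8: {5,6,7}  [accepting]
'a' @ 9: {5,6,7}  [accepting]
'a' @ 10: {5,6,7}  [accepting]
final: {5,6,7}; accept 5 in set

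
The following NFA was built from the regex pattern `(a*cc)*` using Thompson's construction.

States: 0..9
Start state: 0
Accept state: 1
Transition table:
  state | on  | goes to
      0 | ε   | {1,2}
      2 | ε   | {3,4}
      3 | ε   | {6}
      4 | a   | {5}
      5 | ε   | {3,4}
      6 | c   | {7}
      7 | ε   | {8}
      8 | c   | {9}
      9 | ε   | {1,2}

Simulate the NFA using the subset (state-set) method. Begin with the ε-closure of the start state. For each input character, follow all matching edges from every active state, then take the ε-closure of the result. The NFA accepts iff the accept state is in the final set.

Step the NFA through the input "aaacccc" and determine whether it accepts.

Answer: ACCEPT

Derivation:
S₀ = ε-closure({0}) = {0,1,2,3,4,6}
'a' @ 1: {3,4,5,6}
'a' @ 2: {3,4,5,6}
'a' @ 3: {3,4,5,6}
'c' @ 4: {7,8}
'c' @ 5: {1,2,3,4,6,9}  [accepting]
'c' @ 6: {7,8}
'c' @ 7: {1,2,3,4,6,9}  [accepting]
after full input: {1,2,3,4,6,9}  (accept=1 in)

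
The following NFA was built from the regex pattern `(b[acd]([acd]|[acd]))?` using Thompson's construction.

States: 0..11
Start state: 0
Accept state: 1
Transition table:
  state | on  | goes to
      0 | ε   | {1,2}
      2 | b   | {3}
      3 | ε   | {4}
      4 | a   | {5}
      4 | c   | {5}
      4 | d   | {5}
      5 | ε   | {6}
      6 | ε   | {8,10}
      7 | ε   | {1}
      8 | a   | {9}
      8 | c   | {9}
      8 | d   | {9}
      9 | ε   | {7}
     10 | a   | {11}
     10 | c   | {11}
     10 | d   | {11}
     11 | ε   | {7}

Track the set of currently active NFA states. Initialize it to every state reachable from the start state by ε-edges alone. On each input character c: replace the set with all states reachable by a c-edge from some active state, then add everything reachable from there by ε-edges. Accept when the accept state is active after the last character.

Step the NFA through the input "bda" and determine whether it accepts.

S₀ = ε-closure({0}) = {0,1,2}
'b' @ 1: {3,4}
'd' @ 2: {5,6,8,10}
'a' @ 3: {1,7,9,11}  (accept∈set)
end set {1,7,9,11} — state 1 in

Answer: ACCEPT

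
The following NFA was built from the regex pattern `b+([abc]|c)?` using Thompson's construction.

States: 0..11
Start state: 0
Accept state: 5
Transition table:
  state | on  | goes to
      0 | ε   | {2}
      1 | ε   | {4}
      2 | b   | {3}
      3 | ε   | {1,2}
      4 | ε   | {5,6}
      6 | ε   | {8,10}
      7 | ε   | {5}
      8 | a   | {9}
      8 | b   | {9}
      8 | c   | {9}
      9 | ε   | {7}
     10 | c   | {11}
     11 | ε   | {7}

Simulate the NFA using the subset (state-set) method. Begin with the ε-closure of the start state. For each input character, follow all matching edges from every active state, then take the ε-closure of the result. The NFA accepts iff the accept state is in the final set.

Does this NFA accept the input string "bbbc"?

S₀ = ε-closure({0}) = {0,2}
'b' @ 1: {1,2,3,4,5,6,8,10}  (accept∈set)
'b' @ 2: {1,2,3,4,5,6,7,8,9,10}  (accept∈set)
'b' @ 3: {1,2,3,4,5,6,7,8,9,10}  (accept∈set)
'c' @ 4: {5,7,9,11}  (accept∈set)
final: {5,7,9,11}; accept 5 in set

Answer: ACCEPT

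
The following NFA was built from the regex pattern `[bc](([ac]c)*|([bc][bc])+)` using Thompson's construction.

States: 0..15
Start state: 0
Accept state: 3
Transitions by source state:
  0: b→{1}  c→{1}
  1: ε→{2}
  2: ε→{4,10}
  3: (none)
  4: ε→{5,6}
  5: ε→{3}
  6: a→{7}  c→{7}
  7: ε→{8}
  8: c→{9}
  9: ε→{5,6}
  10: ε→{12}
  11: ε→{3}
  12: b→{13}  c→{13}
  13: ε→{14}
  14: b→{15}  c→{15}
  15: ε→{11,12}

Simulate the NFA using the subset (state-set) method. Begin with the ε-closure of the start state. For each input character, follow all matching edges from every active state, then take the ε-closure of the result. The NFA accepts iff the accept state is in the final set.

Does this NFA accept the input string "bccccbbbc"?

start: ε-closure({0}) = {0}
'b' @ 1: {1,2,3,4,5,6,10,12}  (accept∈set)
'c' @ 2: {7,8,13,14}
'c' @ 3: {3,5,6,9,11,12,15}  (accept∈set)
'c' @ 4: {7,8,13,14}
'c' @ 5: {3,5,6,9,11,12,15}  (accept∈set)
'b' @ 6: {13,14}
'b' @ 7: {3,11,12,15}  (accept∈set)
'b' @ 8: {13,14}
'c' @ 9: {3,11,12,15}  (accept∈set)
end set {3,11,12,15} — state 3 in

Answer: ACCEPT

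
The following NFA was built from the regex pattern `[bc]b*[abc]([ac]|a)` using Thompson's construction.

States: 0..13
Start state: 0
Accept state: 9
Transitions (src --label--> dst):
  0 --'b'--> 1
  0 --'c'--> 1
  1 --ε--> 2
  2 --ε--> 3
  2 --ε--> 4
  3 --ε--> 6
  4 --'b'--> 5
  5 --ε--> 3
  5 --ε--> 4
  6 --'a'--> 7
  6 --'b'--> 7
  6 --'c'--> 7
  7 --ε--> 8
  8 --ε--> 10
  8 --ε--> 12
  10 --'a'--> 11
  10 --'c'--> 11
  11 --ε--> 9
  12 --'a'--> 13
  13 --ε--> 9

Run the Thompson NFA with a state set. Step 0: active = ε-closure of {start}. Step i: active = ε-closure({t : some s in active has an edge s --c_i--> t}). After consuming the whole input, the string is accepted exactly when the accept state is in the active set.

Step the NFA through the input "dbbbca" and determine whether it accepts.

S₀ = ε-closure({0}) = {0}
'd' @ 1: {}  — no active states
rest 'bbbca' ignored (set empty)
final: {}; accept 9 not in set

Answer: REJECT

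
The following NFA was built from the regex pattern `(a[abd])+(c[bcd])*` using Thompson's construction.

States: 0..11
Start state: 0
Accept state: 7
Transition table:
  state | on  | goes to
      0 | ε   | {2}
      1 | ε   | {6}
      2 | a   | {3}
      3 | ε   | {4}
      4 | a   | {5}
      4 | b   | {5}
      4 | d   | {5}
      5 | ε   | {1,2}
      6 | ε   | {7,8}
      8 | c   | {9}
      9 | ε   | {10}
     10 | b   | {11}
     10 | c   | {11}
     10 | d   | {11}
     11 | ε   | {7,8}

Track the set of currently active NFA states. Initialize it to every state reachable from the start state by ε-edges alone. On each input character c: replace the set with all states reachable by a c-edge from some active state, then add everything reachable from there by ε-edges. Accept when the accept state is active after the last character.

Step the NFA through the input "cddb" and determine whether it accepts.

S₀ = ε-closure({0}) = {0,2}
'c' @ 1: {}  — state set empty
rest 'ddb' ignored (set empty)
after full input: {}  (accept=7 not in)

Answer: REJECT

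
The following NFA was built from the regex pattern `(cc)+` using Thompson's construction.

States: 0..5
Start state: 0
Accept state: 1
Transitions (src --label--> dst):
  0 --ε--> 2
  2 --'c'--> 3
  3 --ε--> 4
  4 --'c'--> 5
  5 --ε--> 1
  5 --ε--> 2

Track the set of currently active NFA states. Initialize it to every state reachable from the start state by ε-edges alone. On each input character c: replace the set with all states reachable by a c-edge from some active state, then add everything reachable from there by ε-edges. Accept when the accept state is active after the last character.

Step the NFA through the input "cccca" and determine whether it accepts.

Answer: REJECT

Steps:
initial (ε-close {0}): {0,2}
'c' @ 1: {3,4}
'c' @ 2: {1,2,5}  [accepting]
'c' @ 3: {3,4}
'c' @ 4: {1,2,5}  [accepting]
'a' @ 5: {}  — no active states
final: {}; accept 1 not in set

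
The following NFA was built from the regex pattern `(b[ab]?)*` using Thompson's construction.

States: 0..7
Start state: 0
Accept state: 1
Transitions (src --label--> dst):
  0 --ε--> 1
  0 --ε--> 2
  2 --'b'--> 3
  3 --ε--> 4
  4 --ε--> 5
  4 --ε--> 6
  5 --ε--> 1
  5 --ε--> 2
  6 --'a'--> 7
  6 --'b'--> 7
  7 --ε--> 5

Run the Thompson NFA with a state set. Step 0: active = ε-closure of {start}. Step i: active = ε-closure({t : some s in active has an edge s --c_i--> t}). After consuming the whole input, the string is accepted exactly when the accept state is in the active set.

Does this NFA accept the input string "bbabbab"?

Answer: ACCEPT

Steps:
initial (ε-close {0}): {0,1,2}
'b' @ 1: {1,2,3,4,5,6}  ✓accept
'b' @ 2: {1,2,3,4,5,6,7}  ✓accept
'a' @ 3: {1,2,5,7}  ✓accept
'b' @ 4: {1,2,3,4,5,6}  ✓accept
'b' @ 5: {1,2,3,4,5,6,7}  ✓accept
'a' @ 6: {1,2,5,7}  ✓accept
'b' @ 7: {1,2,3,4,5,6}  ✓accept
after full input: {1,2,3,4,5,6}  (accept=1 in)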